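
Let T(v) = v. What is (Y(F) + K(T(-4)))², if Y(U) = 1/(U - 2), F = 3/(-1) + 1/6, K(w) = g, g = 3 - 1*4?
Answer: 1225/841 ≈ 1.4566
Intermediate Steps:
g = -1 (g = 3 - 4 = -1)
K(w) = -1
F = -17/6 (F = 3*(-1) + 1*(⅙) = -3 + ⅙ = -17/6 ≈ -2.8333)
Y(U) = 1/(-2 + U)
(Y(F) + K(T(-4)))² = (1/(-2 - 17/6) - 1)² = (1/(-29/6) - 1)² = (-6/29 - 1)² = (-35/29)² = 1225/841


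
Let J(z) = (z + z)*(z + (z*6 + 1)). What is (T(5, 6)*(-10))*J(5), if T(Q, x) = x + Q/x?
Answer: -24600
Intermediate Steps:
J(z) = 2*z*(1 + 7*z) (J(z) = (2*z)*(z + (6*z + 1)) = (2*z)*(z + (1 + 6*z)) = (2*z)*(1 + 7*z) = 2*z*(1 + 7*z))
(T(5, 6)*(-10))*J(5) = ((6 + 5/6)*(-10))*(2*5*(1 + 7*5)) = ((6 + 5*(⅙))*(-10))*(2*5*(1 + 35)) = ((6 + ⅚)*(-10))*(2*5*36) = ((41/6)*(-10))*360 = -205/3*360 = -24600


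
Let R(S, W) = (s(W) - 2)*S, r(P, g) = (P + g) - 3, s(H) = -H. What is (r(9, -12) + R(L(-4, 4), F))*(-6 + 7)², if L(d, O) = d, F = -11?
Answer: -42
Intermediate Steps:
r(P, g) = -3 + P + g
R(S, W) = S*(-2 - W) (R(S, W) = (-W - 2)*S = (-2 - W)*S = S*(-2 - W))
(r(9, -12) + R(L(-4, 4), F))*(-6 + 7)² = ((-3 + 9 - 12) - 1*(-4)*(2 - 11))*(-6 + 7)² = (-6 - 1*(-4)*(-9))*1² = (-6 - 36)*1 = -42*1 = -42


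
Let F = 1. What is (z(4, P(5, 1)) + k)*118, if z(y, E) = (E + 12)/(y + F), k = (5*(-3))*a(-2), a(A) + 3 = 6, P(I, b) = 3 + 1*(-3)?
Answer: -25134/5 ≈ -5026.8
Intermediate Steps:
P(I, b) = 0 (P(I, b) = 3 - 3 = 0)
a(A) = 3 (a(A) = -3 + 6 = 3)
k = -45 (k = (5*(-3))*3 = -15*3 = -45)
z(y, E) = (12 + E)/(1 + y) (z(y, E) = (E + 12)/(y + 1) = (12 + E)/(1 + y))
(z(4, P(5, 1)) + k)*118 = ((12 + 0)/(1 + 4) - 45)*118 = (12/5 - 45)*118 = -213/5*118 = -25134/5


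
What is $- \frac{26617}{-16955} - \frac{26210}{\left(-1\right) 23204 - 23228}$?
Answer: $\frac{840135547}{393627280} \approx 2.1343$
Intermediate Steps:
$- \frac{26617}{-16955} - \frac{26210}{\left(-1\right) 23204 - 23228} = \left(-26617\right) \left(- \frac{1}{16955}\right) - \frac{26210}{-23204 - 23228} = \frac{26617}{16955} - \frac{26210}{-46432} = \frac{26617}{16955} - - \frac{13105}{23216} = \frac{26617}{16955} + \frac{13105}{23216} = \frac{840135547}{393627280}$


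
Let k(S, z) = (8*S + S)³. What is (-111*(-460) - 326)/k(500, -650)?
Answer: 25367/45562500000 ≈ 5.5675e-7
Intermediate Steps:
k(S, z) = 729*S³ (k(S, z) = (9*S)³ = 729*S³)
(-111*(-460) - 326)/k(500, -650) = (-111*(-460) - 326)/((729*500³)) = (51060 - 326)/((729*125000000)) = 50734/91125000000 = 50734*(1/91125000000) = 25367/45562500000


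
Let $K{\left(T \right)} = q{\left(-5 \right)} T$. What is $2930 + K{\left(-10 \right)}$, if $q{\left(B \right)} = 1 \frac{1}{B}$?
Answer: $2932$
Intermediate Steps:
$q{\left(B \right)} = \frac{1}{B}$
$K{\left(T \right)} = - \frac{T}{5}$ ($K{\left(T \right)} = \frac{T}{-5} = - \frac{T}{5}$)
$2930 + K{\left(-10 \right)} = 2930 - -2 = 2930 + 2 = 2932$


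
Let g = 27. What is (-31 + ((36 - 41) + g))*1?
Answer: -9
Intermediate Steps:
(-31 + ((36 - 41) + g))*1 = (-31 + ((36 - 41) + 27))*1 = (-31 + (-5 + 27))*1 = (-31 + 22)*1 = -9*1 = -9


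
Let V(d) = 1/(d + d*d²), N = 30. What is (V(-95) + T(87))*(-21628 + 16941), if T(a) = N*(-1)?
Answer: 120568861387/857470 ≈ 1.4061e+5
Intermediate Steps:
T(a) = -30 (T(a) = 30*(-1) = -30)
V(d) = 1/(d + d³)
(V(-95) + T(87))*(-21628 + 16941) = (1/(-95 + (-95)³) - 30)*(-21628 + 16941) = (1/(-95 - 857375) - 30)*(-4687) = (1/(-857470) - 30)*(-4687) = (-1/857470 - 30)*(-4687) = -25724101/857470*(-4687) = 120568861387/857470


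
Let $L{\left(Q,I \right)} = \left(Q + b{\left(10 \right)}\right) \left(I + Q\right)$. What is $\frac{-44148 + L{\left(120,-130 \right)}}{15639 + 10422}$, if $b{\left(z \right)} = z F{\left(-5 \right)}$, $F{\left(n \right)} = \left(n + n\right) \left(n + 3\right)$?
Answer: $- \frac{6764}{3723} \approx -1.8168$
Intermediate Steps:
$F{\left(n \right)} = 2 n \left(3 + n\right)$
$b{\left(z \right)} = 20 z$ ($b{\left(z \right)} = z 2 \left(-5\right) \left(3 - 5\right) = z 2 \left(-5\right) \left(-2\right) = z 20 = 20 z$)
$L{\left(Q,I \right)} = \left(200 + Q\right) \left(I + Q\right)$ ($L{\left(Q,I \right)} = \left(Q + 20 \cdot 10\right) \left(I + Q\right) = \left(Q + 200\right) \left(I + Q\right) = \left(200 + Q\right) \left(I + Q\right)$)
$\frac{-44148 + L{\left(120,-130 \right)}}{15639 + 10422} = \frac{-44148 + \left(120^{2} + 200 \left(-130\right) + 200 \cdot 120 - 15600\right)}{15639 + 10422} = \frac{-44148 + \left(14400 - 26000 + 24000 - 15600\right)}{26061} = \left(-44148 - 3200\right) \frac{1}{26061} = \left(-47348\right) \frac{1}{26061} = - \frac{6764}{3723}$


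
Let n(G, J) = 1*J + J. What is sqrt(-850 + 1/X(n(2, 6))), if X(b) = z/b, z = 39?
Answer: I*sqrt(143598)/13 ≈ 29.149*I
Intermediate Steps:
n(G, J) = 2*J (n(G, J) = J + J = 2*J)
X(b) = 39/b
sqrt(-850 + 1/X(n(2, 6))) = sqrt(-850 + 1/(39/((2*6)))) = sqrt(-850 + 1/(39/12)) = sqrt(-850 + 1/(39*(1/12))) = sqrt(-850 + 1/(13/4)) = sqrt(-850 + 4/13) = sqrt(-11046/13) = I*sqrt(143598)/13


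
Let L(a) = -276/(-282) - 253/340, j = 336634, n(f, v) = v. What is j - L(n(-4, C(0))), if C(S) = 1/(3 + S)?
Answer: 5379407571/15980 ≈ 3.3663e+5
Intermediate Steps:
L(a) = 3749/15980 (L(a) = -276*(-1/282) - 253*1/340 = 46/47 - 253/340 = 3749/15980)
j - L(n(-4, C(0))) = 336634 - 1*3749/15980 = 336634 - 3749/15980 = 5379407571/15980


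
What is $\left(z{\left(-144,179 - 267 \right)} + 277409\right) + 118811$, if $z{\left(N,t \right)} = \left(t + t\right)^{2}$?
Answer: $427196$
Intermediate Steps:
$z{\left(N,t \right)} = 4 t^{2}$ ($z{\left(N,t \right)} = \left(2 t\right)^{2} = 4 t^{2}$)
$\left(z{\left(-144,179 - 267 \right)} + 277409\right) + 118811 = \left(4 \left(179 - 267\right)^{2} + 277409\right) + 118811 = \left(4 \left(-88\right)^{2} + 277409\right) + 118811 = \left(4 \cdot 7744 + 277409\right) + 118811 = \left(30976 + 277409\right) + 118811 = 308385 + 118811 = 427196$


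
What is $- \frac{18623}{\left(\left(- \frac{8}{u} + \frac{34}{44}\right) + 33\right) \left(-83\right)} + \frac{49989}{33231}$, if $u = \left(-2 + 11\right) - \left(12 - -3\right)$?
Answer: $\frac{885232541}{112117313} \approx 7.8956$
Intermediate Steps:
$u = -6$ ($u = 9 - \left(12 + 3\right) = 9 - 15 = -6$)
$- \frac{18623}{\left(\left(- \frac{8}{u} + \frac{34}{44}\right) + 33\right) \left(-83\right)} + \frac{49989}{33231} = - \frac{18623}{\left(\left(- \frac{8}{-6} + \frac{34}{44}\right) + 33\right) \left(-83\right)} + \frac{49989}{33231} = - \frac{18623}{\left(\left(\left(-8\right) \left(- \frac{1}{6}\right) + 34 \cdot \frac{1}{44}\right) + 33\right) \left(-83\right)} + 49989 \cdot \frac{1}{33231} = - \frac{18623}{\left(\left(\frac{4}{3} + \frac{17}{22}\right) + 33\right) \left(-83\right)} + \frac{877}{583} = - \frac{18623}{\left(\frac{139}{66} + 33\right) \left(-83\right)} + \frac{877}{583} = - \frac{18623}{\frac{2317}{66} \left(-83\right)} + \frac{877}{583} = - \frac{18623}{- \frac{192311}{66}} + \frac{877}{583} = \left(-18623\right) \left(- \frac{66}{192311}\right) + \frac{877}{583} = \frac{1229118}{192311} + \frac{877}{583} = \frac{885232541}{112117313}$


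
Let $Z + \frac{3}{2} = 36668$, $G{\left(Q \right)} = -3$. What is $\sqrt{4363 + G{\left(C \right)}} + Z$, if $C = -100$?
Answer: $\frac{73333}{2} + 2 \sqrt{1090} \approx 36733.0$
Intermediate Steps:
$Z = \frac{73333}{2}$ ($Z = - \frac{3}{2} + 36668 = \frac{73333}{2} \approx 36667.0$)
$\sqrt{4363 + G{\left(C \right)}} + Z = \sqrt{4363 - 3} + \frac{73333}{2} = \sqrt{4360} + \frac{73333}{2} = 2 \sqrt{1090} + \frac{73333}{2} = \frac{73333}{2} + 2 \sqrt{1090}$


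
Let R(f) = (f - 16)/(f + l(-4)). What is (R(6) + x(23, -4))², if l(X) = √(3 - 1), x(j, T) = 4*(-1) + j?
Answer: 85899/289 + 2930*√2/289 ≈ 311.57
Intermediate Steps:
x(j, T) = -4 + j
l(X) = √2
R(f) = (-16 + f)/(f + √2) (R(f) = (f - 16)/(f + √2) = (-16 + f)/(f + √2))
(R(6) + x(23, -4))² = ((-16 + 6)/(6 + √2) + (-4 + 23))² = (-10/(6 + √2) + 19)² = (19 - 10/(6 + √2))²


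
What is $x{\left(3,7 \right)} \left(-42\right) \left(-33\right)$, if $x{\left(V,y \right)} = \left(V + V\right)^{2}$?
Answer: $49896$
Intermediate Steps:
$x{\left(V,y \right)} = 4 V^{2}$ ($x{\left(V,y \right)} = \left(2 V\right)^{2} = 4 V^{2}$)
$x{\left(3,7 \right)} \left(-42\right) \left(-33\right) = 4 \cdot 3^{2} \left(-42\right) \left(-33\right) = 4 \cdot 9 \left(-42\right) \left(-33\right) = 36 \left(-42\right) \left(-33\right) = \left(-1512\right) \left(-33\right) = 49896$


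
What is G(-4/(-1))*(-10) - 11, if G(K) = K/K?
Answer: -21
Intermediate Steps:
G(K) = 1
G(-4/(-1))*(-10) - 11 = 1*(-10) - 11 = -10 - 11 = -21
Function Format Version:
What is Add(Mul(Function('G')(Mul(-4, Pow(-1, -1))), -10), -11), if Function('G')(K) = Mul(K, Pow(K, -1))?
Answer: -21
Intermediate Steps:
Function('G')(K) = 1
Add(Mul(Function('G')(Mul(-4, Pow(-1, -1))), -10), -11) = Add(Mul(1, -10), -11) = Add(-10, -11) = -21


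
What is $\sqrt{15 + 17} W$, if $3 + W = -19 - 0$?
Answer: $- 88 \sqrt{2} \approx -124.45$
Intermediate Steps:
$W = -22$ ($W = -3 - 19 = -22$)
$\sqrt{15 + 17} W = \sqrt{15 + 17} \left(-22\right) = \sqrt{32} \left(-22\right) = 4 \sqrt{2} \left(-22\right) = - 88 \sqrt{2}$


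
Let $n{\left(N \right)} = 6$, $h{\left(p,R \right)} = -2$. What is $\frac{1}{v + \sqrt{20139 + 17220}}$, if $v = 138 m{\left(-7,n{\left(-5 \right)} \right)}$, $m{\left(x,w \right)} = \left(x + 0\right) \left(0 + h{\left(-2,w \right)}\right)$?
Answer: $\frac{92}{175965} - \frac{\sqrt{4151}}{1231755} \approx 0.00047053$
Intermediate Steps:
$m{\left(x,w \right)} = - 2 x$ ($m{\left(x,w \right)} = \left(x + 0\right) \left(0 - 2\right) = x \left(-2\right) = - 2 x$)
$v = 1932$ ($v = 138 \left(\left(-2\right) \left(-7\right)\right) = 138 \cdot 14 = 1932$)
$\frac{1}{v + \sqrt{20139 + 17220}} = \frac{1}{1932 + \sqrt{20139 + 17220}} = \frac{1}{1932 + \sqrt{37359}} = \frac{1}{1932 + 3 \sqrt{4151}}$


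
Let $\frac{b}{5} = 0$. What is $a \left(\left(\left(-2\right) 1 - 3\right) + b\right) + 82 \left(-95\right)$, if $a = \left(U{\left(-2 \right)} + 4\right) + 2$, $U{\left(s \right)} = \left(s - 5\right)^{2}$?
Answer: $-8065$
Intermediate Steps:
$U{\left(s \right)} = \left(-5 + s\right)^{2}$
$a = 55$ ($a = \left(\left(-5 - 2\right)^{2} + 4\right) + 2 = \left(\left(-7\right)^{2} + 4\right) + 2 = \left(49 + 4\right) + 2 = 53 + 2 = 55$)
$b = 0$ ($b = 5 \cdot 0 = 0$)
$a \left(\left(\left(-2\right) 1 - 3\right) + b\right) + 82 \left(-95\right) = 55 \left(\left(\left(-2\right) 1 - 3\right) + 0\right) + 82 \left(-95\right) = 55 \left(\left(-2 - 3\right) + 0\right) - 7790 = 55 \left(-5 + 0\right) - 7790 = 55 \left(-5\right) - 7790 = -275 - 7790 = -8065$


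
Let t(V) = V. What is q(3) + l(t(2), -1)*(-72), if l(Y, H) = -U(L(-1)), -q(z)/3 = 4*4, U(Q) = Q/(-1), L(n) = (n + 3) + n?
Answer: -120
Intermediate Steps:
L(n) = 3 + 2*n (L(n) = (3 + n) + n = 3 + 2*n)
U(Q) = -Q (U(Q) = Q*(-1) = -Q)
q(z) = -48 (q(z) = -12*4 = -3*16 = -48)
l(Y, H) = 1 (l(Y, H) = -(-1)*(3 + 2*(-1)) = -(-1)*(3 - 2) = -(-1) = -1*(-1) = 1)
q(3) + l(t(2), -1)*(-72) = -48 + 1*(-72) = -48 - 72 = -120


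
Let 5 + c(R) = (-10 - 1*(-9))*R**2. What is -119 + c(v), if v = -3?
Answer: -133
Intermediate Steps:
c(R) = -5 - R**2 (c(R) = -5 + (-10 - 1*(-9))*R**2 = -5 + (-10 + 9)*R**2 = -5 - R**2)
-119 + c(v) = -119 + (-5 - 1*(-3)**2) = -119 + (-5 - 1*9) = -119 + (-5 - 9) = -119 - 14 = -133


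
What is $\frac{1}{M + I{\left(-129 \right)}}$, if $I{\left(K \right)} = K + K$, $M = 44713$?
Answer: $\frac{1}{44455} \approx 2.2495 \cdot 10^{-5}$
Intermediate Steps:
$I{\left(K \right)} = 2 K$
$\frac{1}{M + I{\left(-129 \right)}} = \frac{1}{44713 + 2 \left(-129\right)} = \frac{1}{44713 - 258} = \frac{1}{44455}$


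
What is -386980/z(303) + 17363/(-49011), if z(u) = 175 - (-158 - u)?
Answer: -527147768/865861 ≈ -608.81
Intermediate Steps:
z(u) = 333 + u (z(u) = 175 + (158 + u) = 333 + u)
-386980/z(303) + 17363/(-49011) = -386980/(333 + 303) + 17363/(-49011) = -386980/636 + 17363*(-1/49011) = -386980*1/636 - 17363/49011 = -96745/159 - 17363/49011 = -527147768/865861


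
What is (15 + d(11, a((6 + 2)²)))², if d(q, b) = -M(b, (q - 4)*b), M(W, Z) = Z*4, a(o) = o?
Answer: 3157729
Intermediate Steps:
M(W, Z) = 4*Z
d(q, b) = -4*b*(-4 + q) (d(q, b) = -4*(q - 4)*b = -4*(-4 + q)*b = -4*b*(-4 + q))
(15 + d(11, a((6 + 2)²)))² = (15 + 4*(6 + 2)²*(4 - 1*11))² = (15 + 4*8²*(4 - 11))² = (15 + 4*64*(-7))² = (15 - 1792)² = (-1777)² = 3157729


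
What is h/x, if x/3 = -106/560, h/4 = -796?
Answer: 891520/159 ≈ 5607.0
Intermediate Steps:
h = -3184 (h = 4*(-796) = -3184)
x = -159/280 (x = 3*(-106/560) = 3*(-106*1/560) = 3*(-53/280) = -159/280 ≈ -0.56786)
h/x = -3184/(-159/280) = -3184*(-280/159) = 891520/159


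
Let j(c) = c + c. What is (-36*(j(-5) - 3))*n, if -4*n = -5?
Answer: 585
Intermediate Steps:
j(c) = 2*c
n = 5/4 (n = -¼*(-5) = 5/4 ≈ 1.2500)
(-36*(j(-5) - 3))*n = -36*(2*(-5) - 3)*(5/4) = -36*(-10 - 3)*(5/4) = -36*(-13)*(5/4) = 468*(5/4) = 585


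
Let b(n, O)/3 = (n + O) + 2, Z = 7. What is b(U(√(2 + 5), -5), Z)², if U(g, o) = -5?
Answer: 144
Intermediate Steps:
b(n, O) = 6 + 3*O + 3*n (b(n, O) = 3*((n + O) + 2) = 3*((O + n) + 2) = 3*(2 + O + n) = 6 + 3*O + 3*n)
b(U(√(2 + 5), -5), Z)² = (6 + 3*7 + 3*(-5))² = (6 + 21 - 15)² = 12² = 144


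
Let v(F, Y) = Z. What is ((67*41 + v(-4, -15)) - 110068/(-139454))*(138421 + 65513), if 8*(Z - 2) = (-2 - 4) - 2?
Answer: 5583853634460/9961 ≈ 5.6057e+8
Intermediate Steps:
Z = 1 (Z = 2 + ((-2 - 4) - 2)/8 = 2 + (-6 - 2)/8 = 2 + (1/8)*(-8) = 2 - 1 = 1)
v(F, Y) = 1
((67*41 + v(-4, -15)) - 110068/(-139454))*(138421 + 65513) = ((67*41 + 1) - 110068/(-139454))*(138421 + 65513) = ((2747 + 1) - 110068*(-1/139454))*203934 = (2748 + 7862/9961)*203934 = (27380690/9961)*203934 = 5583853634460/9961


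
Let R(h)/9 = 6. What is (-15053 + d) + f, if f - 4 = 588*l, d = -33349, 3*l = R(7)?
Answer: -37814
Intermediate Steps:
R(h) = 54 (R(h) = 9*6 = 54)
l = 18 (l = (⅓)*54 = 18)
f = 10588 (f = 4 + 588*18 = 4 + 10584 = 10588)
(-15053 + d) + f = (-15053 - 33349) + 10588 = -48402 + 10588 = -37814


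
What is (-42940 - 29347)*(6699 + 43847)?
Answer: -3653818702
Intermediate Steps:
(-42940 - 29347)*(6699 + 43847) = -72287*50546 = -3653818702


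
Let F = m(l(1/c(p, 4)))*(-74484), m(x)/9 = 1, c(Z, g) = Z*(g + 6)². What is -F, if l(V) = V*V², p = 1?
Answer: 670356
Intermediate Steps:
c(Z, g) = Z*(6 + g)²
l(V) = V³
m(x) = 9 (m(x) = 9*1 = 9)
F = -670356 (F = 9*(-74484) = -670356)
-F = -1*(-670356) = 670356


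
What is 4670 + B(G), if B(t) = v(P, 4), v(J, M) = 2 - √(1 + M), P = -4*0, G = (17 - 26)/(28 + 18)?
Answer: 4672 - √5 ≈ 4669.8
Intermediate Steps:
G = -9/46 ≈ -0.19565
P = 0
B(t) = 2 - √5 (B(t) = 2 - √(1 + 4) = 2 - √5)
4670 + B(G) = 4670 + (2 - √5) = 4672 - √5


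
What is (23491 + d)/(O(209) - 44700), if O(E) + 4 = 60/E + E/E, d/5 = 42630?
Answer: -49457969/9342867 ≈ -5.2937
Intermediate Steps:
d = 213150 (d = 5*42630 = 213150)
O(E) = -3 + 60/E (O(E) = -4 + (60/E + E/E) = -4 + (60/E + 1) = -4 + (1 + 60/E) = -3 + 60/E)
(23491 + d)/(O(209) - 44700) = (23491 + 213150)/((-3 + 60/209) - 44700) = 236641/((-3 + 60*(1/209)) - 44700) = 236641/((-3 + 60/209) - 44700) = 236641/(-567/209 - 44700) = 236641/(-9342867/209) = 236641*(-209/9342867) = -49457969/9342867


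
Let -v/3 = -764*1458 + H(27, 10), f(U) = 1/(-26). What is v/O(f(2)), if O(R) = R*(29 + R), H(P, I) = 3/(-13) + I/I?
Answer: -753003992/251 ≈ -3.0000e+6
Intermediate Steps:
H(P, I) = 10/13 (H(P, I) = 3*(-1/13) + 1 = -3/13 + 1 = 10/13)
f(U) = -1/26
v = 43442538/13 (v = -3*(-764*1458 + 10/13) = -3*(-1113912 + 10/13) = -3*(-14480846/13) = 43442538/13 ≈ 3.3417e+6)
v/O(f(2)) = 43442538/(13*((-(29 - 1/26)/26))) = 43442538/(13*((-1/26*753/26))) = 43442538/(13*(-753/676)) = (43442538/13)*(-676/753) = -753003992/251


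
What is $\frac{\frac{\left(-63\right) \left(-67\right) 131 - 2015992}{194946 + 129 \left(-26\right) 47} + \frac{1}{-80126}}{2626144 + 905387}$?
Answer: $- \frac{58613830237}{5278474866508524} \approx -1.1104 \cdot 10^{-5}$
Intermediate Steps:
$\frac{\frac{\left(-63\right) \left(-67\right) 131 - 2015992}{194946 + 129 \left(-26\right) 47} + \frac{1}{-80126}}{2626144 + 905387} = \frac{\frac{4221 \cdot 131 - 2015992}{194946 - 157638} - \frac{1}{80126}}{3531531} = \left(\frac{552951 - 2015992}{194946 - 157638} - \frac{1}{80126}\right) \frac{1}{3531531} = \left(- \frac{1463041}{37308} - \frac{1}{80126}\right) \frac{1}{3531531} = \left(- \frac{58613830237}{1494670404}\right) \frac{1}{3531531} = - \frac{58613830237}{5278474866508524}$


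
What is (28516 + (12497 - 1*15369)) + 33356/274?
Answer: 3529906/137 ≈ 25766.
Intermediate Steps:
(28516 + (12497 - 1*15369)) + 33356/274 = (28516 + (12497 - 15369)) + 33356*(1/274) = (28516 - 2872) + 16678/137 = 25644 + 16678/137 = 3529906/137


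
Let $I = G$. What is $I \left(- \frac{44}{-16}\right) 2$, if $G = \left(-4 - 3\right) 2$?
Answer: $-77$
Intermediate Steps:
$G = -14$ ($G = \left(-7\right) 2 = -14$)
$I = -14$
$I \left(- \frac{44}{-16}\right) 2 = - 14 \left(- \frac{44}{-16}\right) 2 = - 14 \left(\left(-44\right) \left(- \frac{1}{16}\right)\right) 2 = \left(-14\right) \frac{11}{4} \cdot 2 = \left(- \frac{77}{2}\right) 2 = -77$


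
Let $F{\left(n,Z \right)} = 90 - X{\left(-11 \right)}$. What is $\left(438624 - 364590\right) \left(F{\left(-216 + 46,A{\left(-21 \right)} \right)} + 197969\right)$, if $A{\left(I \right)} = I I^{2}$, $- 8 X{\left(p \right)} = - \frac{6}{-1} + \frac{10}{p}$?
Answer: $\frac{161294618304}{11} \approx 1.4663 \cdot 10^{10}$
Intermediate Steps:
$X{\left(p \right)} = - \frac{3}{4} - \frac{5}{4 p}$ ($X{\left(p \right)} = - \frac{- \frac{6}{-1} + \frac{10}{p}}{8} = - \frac{\left(-6\right) \left(-1\right) + \frac{10}{p}}{8} = - \frac{6 + \frac{10}{p}}{8} = - \frac{3}{4} - \frac{5}{4 p}$)
$A{\left(I \right)} = I^{3}$
$F{\left(n,Z \right)} = \frac{997}{11}$ ($F{\left(n,Z \right)} = 90 - \frac{-5 - -33}{4 \left(-11\right)} = 90 - \frac{1}{4} \left(- \frac{1}{11}\right) \left(-5 + 33\right) = 90 - \frac{1}{4} \left(- \frac{1}{11}\right) 28 = 90 - - \frac{7}{11} = 90 + \frac{7}{11} = \frac{997}{11}$)
$\left(438624 - 364590\right) \left(F{\left(-216 + 46,A{\left(-21 \right)} \right)} + 197969\right) = \left(438624 - 364590\right) \left(\frac{997}{11} + 197969\right) = 74034 \cdot \frac{2178656}{11} = \frac{161294618304}{11}$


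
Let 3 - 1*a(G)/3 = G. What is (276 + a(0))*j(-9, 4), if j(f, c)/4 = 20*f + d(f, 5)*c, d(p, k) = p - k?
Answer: -269040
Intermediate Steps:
a(G) = 9 - 3*G
j(f, c) = 80*f + 4*c*(-5 + f) (j(f, c) = 4*(20*f + (f - 1*5)*c) = 4*(20*f + (f - 5)*c) = 4*(20*f + (-5 + f)*c) = 4*(20*f + c*(-5 + f)) = 80*f + 4*c*(-5 + f))
(276 + a(0))*j(-9, 4) = (276 + (9 - 3*0))*(80*(-9) + 4*4*(-5 - 9)) = (276 + (9 + 0))*(-720 + 4*4*(-14)) = (276 + 9)*(-720 - 224) = 285*(-944) = -269040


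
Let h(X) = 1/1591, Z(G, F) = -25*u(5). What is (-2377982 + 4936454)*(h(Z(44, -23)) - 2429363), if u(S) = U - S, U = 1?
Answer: -9888792423859104/1591 ≈ -6.2155e+12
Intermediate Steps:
u(S) = 1 - S
Z(G, F) = 100 (Z(G, F) = -25*(1 - 1*5) = -25*(1 - 5) = -25*(-4) = 100)
h(X) = 1/1591
(-2377982 + 4936454)*(h(Z(44, -23)) - 2429363) = (-2377982 + 4936454)*(1/1591 - 2429363) = 2558472*(-3865116532/1591) = -9888792423859104/1591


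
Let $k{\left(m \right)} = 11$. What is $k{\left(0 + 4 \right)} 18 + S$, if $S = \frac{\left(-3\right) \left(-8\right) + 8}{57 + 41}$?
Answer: $\frac{9718}{49} \approx 198.33$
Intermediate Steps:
$S = \frac{16}{49}$ ($S = \frac{24 + 8}{98} = 32 \cdot \frac{1}{98} = \frac{16}{49} \approx 0.32653$)
$k{\left(0 + 4 \right)} 18 + S = 11 \cdot 18 + \frac{16}{49} = 198 + \frac{16}{49} = \frac{9718}{49}$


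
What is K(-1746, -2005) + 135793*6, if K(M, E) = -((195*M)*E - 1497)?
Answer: -681826095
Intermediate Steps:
K(M, E) = 1497 - 195*E*M (K(M, E) = -(195*E*M - 1497) = -(-1497 + 195*E*M) = 1497 - 195*E*M)
K(-1746, -2005) + 135793*6 = (1497 - 195*(-2005)*(-1746)) + 135793*6 = (1497 - 682642350) + 814758 = -682640853 + 814758 = -681826095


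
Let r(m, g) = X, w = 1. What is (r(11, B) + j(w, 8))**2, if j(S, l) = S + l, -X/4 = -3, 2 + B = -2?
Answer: 441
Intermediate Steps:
B = -4 (B = -2 - 2 = -4)
X = 12 (X = -4*(-3) = 12)
r(m, g) = 12
(r(11, B) + j(w, 8))**2 = (12 + (1 + 8))**2 = (12 + 9)**2 = 21**2 = 441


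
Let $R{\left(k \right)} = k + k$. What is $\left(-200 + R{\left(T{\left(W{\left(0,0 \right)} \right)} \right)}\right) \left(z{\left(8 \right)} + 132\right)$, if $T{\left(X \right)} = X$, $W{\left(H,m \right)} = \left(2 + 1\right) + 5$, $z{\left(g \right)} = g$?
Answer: $-25760$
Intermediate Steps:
$W{\left(H,m \right)} = 8$ ($W{\left(H,m \right)} = 3 + 5 = 8$)
$R{\left(k \right)} = 2 k$
$\left(-200 + R{\left(T{\left(W{\left(0,0 \right)} \right)} \right)}\right) \left(z{\left(8 \right)} + 132\right) = \left(-200 + 2 \cdot 8\right) \left(8 + 132\right) = \left(-200 + 16\right) 140 = \left(-184\right) 140 = -25760$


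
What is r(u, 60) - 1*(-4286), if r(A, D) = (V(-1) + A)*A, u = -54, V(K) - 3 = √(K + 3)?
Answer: 7040 - 54*√2 ≈ 6963.6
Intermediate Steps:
V(K) = 3 + √(3 + K) (V(K) = 3 + √(K + 3) = 3 + √(3 + K))
r(A, D) = A*(3 + A + √2) (r(A, D) = ((3 + √(3 - 1)) + A)*A = ((3 + √2) + A)*A = (3 + A + √2)*A = A*(3 + A + √2))
r(u, 60) - 1*(-4286) = -54*(3 - 54 + √2) - 1*(-4286) = -54*(-51 + √2) + 4286 = (2754 - 54*√2) + 4286 = 7040 - 54*√2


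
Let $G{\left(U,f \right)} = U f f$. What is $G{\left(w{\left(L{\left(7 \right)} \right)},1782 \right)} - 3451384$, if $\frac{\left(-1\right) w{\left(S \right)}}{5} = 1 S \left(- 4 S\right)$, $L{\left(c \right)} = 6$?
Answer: $2282925896$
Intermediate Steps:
$w{\left(S \right)} = 20 S^{2}$ ($w{\left(S \right)} = - 5 \cdot 1 S \left(- 4 S\right) = - 5 S \left(- 4 S\right) = - 5 \left(- 4 S^{2}\right) = 20 S^{2}$)
$G{\left(U,f \right)} = U f^{2}$
$G{\left(w{\left(L{\left(7 \right)} \right)},1782 \right)} - 3451384 = 20 \cdot 6^{2} \cdot 1782^{2} - 3451384 = 20 \cdot 36 \cdot 3175524 - 3451384 = 720 \cdot 3175524 - 3451384 = 2286377280 - 3451384 = 2282925896$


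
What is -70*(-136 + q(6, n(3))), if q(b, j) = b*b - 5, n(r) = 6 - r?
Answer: 7350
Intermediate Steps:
q(b, j) = -5 + b² (q(b, j) = b² - 5 = -5 + b²)
-70*(-136 + q(6, n(3))) = -70*(-136 + (-5 + 6²)) = -70*(-136 + (-5 + 36)) = -70*(-136 + 31) = -70*(-105) = 7350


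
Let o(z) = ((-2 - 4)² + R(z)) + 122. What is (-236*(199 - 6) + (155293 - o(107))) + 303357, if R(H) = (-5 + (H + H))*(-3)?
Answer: 413571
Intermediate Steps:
R(H) = 15 - 6*H (R(H) = (-5 + 2*H)*(-3) = 15 - 6*H)
o(z) = 173 - 6*z (o(z) = ((-2 - 4)² + (15 - 6*z)) + 122 = ((-6)² + (15 - 6*z)) + 122 = (36 + (15 - 6*z)) + 122 = (51 - 6*z) + 122 = 173 - 6*z)
(-236*(199 - 6) + (155293 - o(107))) + 303357 = (-236*(199 - 6) + (155293 - (173 - 6*107))) + 303357 = (-236*193 + (155293 - (173 - 642))) + 303357 = (-45548 + (155293 - 1*(-469))) + 303357 = (-45548 + (155293 + 469)) + 303357 = (-45548 + 155762) + 303357 = 110214 + 303357 = 413571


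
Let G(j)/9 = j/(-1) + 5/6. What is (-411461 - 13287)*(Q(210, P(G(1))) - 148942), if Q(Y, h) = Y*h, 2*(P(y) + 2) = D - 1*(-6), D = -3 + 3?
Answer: 63173619536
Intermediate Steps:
D = 0
G(j) = 15/2 - 9*j (G(j) = 9*(j/(-1) + 5/6) = 9*(j*(-1) + 5*(⅙)) = 9*(-j + ⅚) = 9*(⅚ - j) = 15/2 - 9*j)
P(y) = 1 (P(y) = -2 + (0 - 1*(-6))/2 = -2 + (0 + 6)/2 = -2 + (½)*6 = -2 + 3 = 1)
(-411461 - 13287)*(Q(210, P(G(1))) - 148942) = (-411461 - 13287)*(210*1 - 148942) = -424748*(210 - 148942) = -424748*(-148732) = 63173619536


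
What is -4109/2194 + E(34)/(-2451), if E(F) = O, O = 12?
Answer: -3365829/1792498 ≈ -1.8777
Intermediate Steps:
E(F) = 12
-4109/2194 + E(34)/(-2451) = -4109/2194 + 12/(-2451) = -4109*1/2194 + 12*(-1/2451) = -4109/2194 - 4/817 = -3365829/1792498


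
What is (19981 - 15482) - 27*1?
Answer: 4472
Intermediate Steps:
(19981 - 15482) - 27*1 = 4499 - 27 = 4472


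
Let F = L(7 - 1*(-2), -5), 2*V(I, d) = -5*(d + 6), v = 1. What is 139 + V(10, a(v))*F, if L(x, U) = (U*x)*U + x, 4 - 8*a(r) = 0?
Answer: -7327/2 ≈ -3663.5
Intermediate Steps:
a(r) = ½ (a(r) = ½ - ⅛*0 = ½ + 0 = ½)
V(I, d) = -15 - 5*d/2 (V(I, d) = (-5*(d + 6))/2 = (-5*(6 + d))/2 = (-30 - 5*d)/2 = -15 - 5*d/2)
L(x, U) = x + x*U² (L(x, U) = x*U² + x = x + x*U²)
F = 234 (F = (7 - 1*(-2))*(1 + (-5)²) = (7 + 2)*(1 + 25) = 9*26 = 234)
139 + V(10, a(v))*F = 139 + (-15 - 5/2*½)*234 = 139 + (-15 - 5/4)*234 = 139 - 65/4*234 = 139 - 7605/2 = -7327/2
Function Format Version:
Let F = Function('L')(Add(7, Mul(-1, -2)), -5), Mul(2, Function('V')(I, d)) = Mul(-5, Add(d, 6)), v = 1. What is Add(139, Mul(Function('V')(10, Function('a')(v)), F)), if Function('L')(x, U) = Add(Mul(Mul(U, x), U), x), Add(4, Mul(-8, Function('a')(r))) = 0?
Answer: Rational(-7327, 2) ≈ -3663.5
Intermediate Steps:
Function('a')(r) = Rational(1, 2) (Function('a')(r) = Add(Rational(1, 2), Mul(Rational(-1, 8), 0)) = Add(Rational(1, 2), 0) = Rational(1, 2))
Function('V')(I, d) = Add(-15, Mul(Rational(-5, 2), d)) (Function('V')(I, d) = Mul(Rational(1, 2), Mul(-5, Add(d, 6))) = Mul(Rational(1, 2), Mul(-5, Add(6, d))) = Mul(Rational(1, 2), Add(-30, Mul(-5, d))) = Add(-15, Mul(Rational(-5, 2), d)))
Function('L')(x, U) = Add(x, Mul(x, Pow(U, 2))) (Function('L')(x, U) = Add(Mul(x, Pow(U, 2)), x) = Add(x, Mul(x, Pow(U, 2))))
F = 234 (F = Mul(Add(7, Mul(-1, -2)), Add(1, Pow(-5, 2))) = Mul(Add(7, 2), Add(1, 25)) = Mul(9, 26) = 234)
Add(139, Mul(Function('V')(10, Function('a')(v)), F)) = Add(139, Mul(Add(-15, Mul(Rational(-5, 2), Rational(1, 2))), 234)) = Add(139, Mul(Add(-15, Rational(-5, 4)), 234)) = Add(139, Mul(Rational(-65, 4), 234)) = Add(139, Rational(-7605, 2)) = Rational(-7327, 2)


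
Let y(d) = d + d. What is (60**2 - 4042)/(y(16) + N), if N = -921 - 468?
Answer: 442/1357 ≈ 0.32572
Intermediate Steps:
N = -1389
y(d) = 2*d
(60**2 - 4042)/(y(16) + N) = (60**2 - 4042)/(2*16 - 1389) = (3600 - 4042)/(32 - 1389) = -442/(-1357) = -442*(-1/1357) = 442/1357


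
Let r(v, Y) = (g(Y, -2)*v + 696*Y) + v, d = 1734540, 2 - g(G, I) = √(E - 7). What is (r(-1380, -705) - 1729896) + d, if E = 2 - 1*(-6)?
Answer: -488796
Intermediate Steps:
E = 8 (E = 2 + 6 = 8)
g(G, I) = 1 (g(G, I) = 2 - √(8 - 7) = 2 - √1 = 2 - 1*1 = 2 - 1 = 1)
r(v, Y) = 2*v + 696*Y (r(v, Y) = (1*v + 696*Y) + v = (v + 696*Y) + v = 2*v + 696*Y)
(r(-1380, -705) - 1729896) + d = ((2*(-1380) + 696*(-705)) - 1729896) + 1734540 = ((-2760 - 490680) - 1729896) + 1734540 = (-493440 - 1729896) + 1734540 = -2223336 + 1734540 = -488796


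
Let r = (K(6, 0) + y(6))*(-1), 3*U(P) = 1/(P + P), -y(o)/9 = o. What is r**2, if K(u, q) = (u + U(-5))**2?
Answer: 274200481/810000 ≈ 338.52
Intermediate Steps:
y(o) = -9*o
U(P) = 1/(6*P) (U(P) = 1/(3*(P + P)) = 1/(3*((2*P))) = (1/(2*P))/3 = 1/(6*P))
K(u, q) = (-1/30 + u)**2 (K(u, q) = (u + (1/6)/(-5))**2 = (u + (1/6)*(-1/5))**2 = (u - 1/30)**2 = (-1/30 + u)**2)
r = 16559/900 (r = ((-1 + 30*6)**2/900 - 9*6)*(-1) = ((-1 + 180)**2/900 - 54)*(-1) = ((1/900)*179**2 - 54)*(-1) = ((1/900)*32041 - 54)*(-1) = (32041/900 - 54)*(-1) = -16559/900*(-1) = 16559/900 ≈ 18.399)
r**2 = (16559/900)**2 = 274200481/810000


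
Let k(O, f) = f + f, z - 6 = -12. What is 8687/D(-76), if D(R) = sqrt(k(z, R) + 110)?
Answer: -1241*I*sqrt(42)/6 ≈ -1340.4*I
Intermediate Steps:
z = -6 (z = 6 - 12 = -6)
k(O, f) = 2*f
D(R) = sqrt(110 + 2*R) (D(R) = sqrt(2*R + 110) = sqrt(110 + 2*R))
8687/D(-76) = 8687/(sqrt(110 + 2*(-76))) = 8687/(sqrt(110 - 152)) = 8687/(sqrt(-42)) = 8687/((I*sqrt(42))) = 8687*(-I*sqrt(42)/42) = -1241*I*sqrt(42)/6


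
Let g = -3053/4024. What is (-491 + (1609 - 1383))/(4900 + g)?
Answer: -1066360/19714547 ≈ -0.054090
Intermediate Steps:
g = -3053/4024 (g = -3053*1/4024 = -3053/4024 ≈ -0.75870)
(-491 + (1609 - 1383))/(4900 + g) = (-491 + (1609 - 1383))/(4900 - 3053/4024) = (-491 + 226)/(19714547/4024) = -265*4024/19714547 = -1066360/19714547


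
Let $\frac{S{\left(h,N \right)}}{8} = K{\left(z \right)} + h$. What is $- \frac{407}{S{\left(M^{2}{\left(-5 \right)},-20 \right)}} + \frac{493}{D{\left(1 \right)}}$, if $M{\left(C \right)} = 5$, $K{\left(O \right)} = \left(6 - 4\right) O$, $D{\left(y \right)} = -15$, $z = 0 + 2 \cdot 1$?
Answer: $- \frac{120481}{3480} \approx -34.621$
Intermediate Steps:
$z = 2$ ($z = 0 + 2 = 2$)
$K{\left(O \right)} = 2 O$
$S{\left(h,N \right)} = 32 + 8 h$ ($S{\left(h,N \right)} = 8 \left(2 \cdot 2 + h\right) = 8 \left(4 + h\right) = 32 + 8 h$)
$- \frac{407}{S{\left(M^{2}{\left(-5 \right)},-20 \right)}} + \frac{493}{D{\left(1 \right)}} = - \frac{407}{32 + 8 \cdot 5^{2}} + \frac{493}{-15} = - \frac{407}{32 + 8 \cdot 25} + 493 \left(- \frac{1}{15}\right) = - \frac{407}{32 + 200} - \frac{493}{15} = - \frac{407}{232} - \frac{493}{15} = - \frac{120481}{3480}$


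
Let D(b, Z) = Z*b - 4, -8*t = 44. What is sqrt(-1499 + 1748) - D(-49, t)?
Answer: -531/2 + sqrt(249) ≈ -249.72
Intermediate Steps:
t = -11/2 (t = -1/8*44 = -11/2 ≈ -5.5000)
D(b, Z) = -4 + Z*b
sqrt(-1499 + 1748) - D(-49, t) = sqrt(-1499 + 1748) - (-4 - 11/2*(-49)) = sqrt(249) - (-4 + 539/2) = sqrt(249) - 1*531/2 = sqrt(249) - 531/2 = -531/2 + sqrt(249)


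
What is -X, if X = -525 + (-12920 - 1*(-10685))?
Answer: 2760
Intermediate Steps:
X = -2760 (X = -525 + (-12920 + 10685) = -525 - 2235 = -2760)
-X = -1*(-2760) = 2760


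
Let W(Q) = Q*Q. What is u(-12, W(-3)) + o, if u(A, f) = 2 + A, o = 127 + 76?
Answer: 193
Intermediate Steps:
W(Q) = Q²
o = 203
u(-12, W(-3)) + o = (2 - 12) + 203 = -10 + 203 = 193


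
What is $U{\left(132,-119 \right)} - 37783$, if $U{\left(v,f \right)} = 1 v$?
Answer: $-37651$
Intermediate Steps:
$U{\left(v,f \right)} = v$
$U{\left(132,-119 \right)} - 37783 = 132 - 37783 = -37651$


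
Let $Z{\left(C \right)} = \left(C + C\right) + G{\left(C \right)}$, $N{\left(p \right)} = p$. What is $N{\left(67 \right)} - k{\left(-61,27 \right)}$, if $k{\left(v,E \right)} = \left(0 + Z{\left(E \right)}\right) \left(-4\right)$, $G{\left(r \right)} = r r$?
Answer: $3199$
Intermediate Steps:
$G{\left(r \right)} = r^{2}$
$Z{\left(C \right)} = C^{2} + 2 C$ ($Z{\left(C \right)} = \left(C + C\right) + C^{2} = 2 C + C^{2} = C^{2} + 2 C$)
$k{\left(v,E \right)} = - 4 E \left(2 + E\right)$ ($k{\left(v,E \right)} = \left(0 + E \left(2 + E\right)\right) \left(-4\right) = E \left(2 + E\right) \left(-4\right) = - 4 E \left(2 + E\right)$)
$N{\left(67 \right)} - k{\left(-61,27 \right)} = 67 - 4 \cdot 27 \left(-2 - 27\right) = 67 - 4 \cdot 27 \left(-29\right) = 67 - -3132 = 67 + 3132 = 3199$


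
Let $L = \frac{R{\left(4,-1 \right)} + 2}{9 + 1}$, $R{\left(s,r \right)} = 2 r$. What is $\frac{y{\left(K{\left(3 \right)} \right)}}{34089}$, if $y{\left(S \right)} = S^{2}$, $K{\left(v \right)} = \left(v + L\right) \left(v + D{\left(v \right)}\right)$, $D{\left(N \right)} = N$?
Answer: $\frac{108}{11363} \approx 0.0095045$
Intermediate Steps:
$L = 0$ ($L = \frac{2 \left(-1\right) + 2}{9 + 1} = \frac{-2 + 2}{10} = 0 \cdot \frac{1}{10} = 0$)
$K{\left(v \right)} = 2 v^{2}$ ($K{\left(v \right)} = \left(v + 0\right) \left(v + v\right) = v 2 v = 2 v^{2}$)
$\frac{y{\left(K{\left(3 \right)} \right)}}{34089} = \frac{\left(2 \cdot 3^{2}\right)^{2}}{34089} = \left(2 \cdot 9\right)^{2} \cdot \frac{1}{34089} = 18^{2} \cdot \frac{1}{34089} = 324 \cdot \frac{1}{34089} = \frac{108}{11363}$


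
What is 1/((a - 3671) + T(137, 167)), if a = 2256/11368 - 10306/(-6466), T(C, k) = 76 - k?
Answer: -4594093/17274743747 ≈ -0.00026594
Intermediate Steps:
a = 8234119/4594093 (a = 2256*(1/11368) - 10306*(-1/6466) = 282/1421 + 5153/3233 = 8234119/4594093 ≈ 1.7923)
1/((a - 3671) + T(137, 167)) = 1/((8234119/4594093 - 3671) + (76 - 1*167)) = 1/(-16856681284/4594093 + (76 - 167)) = 1/(-16856681284/4594093 - 91) = 1/(-17274743747/4594093) = -4594093/17274743747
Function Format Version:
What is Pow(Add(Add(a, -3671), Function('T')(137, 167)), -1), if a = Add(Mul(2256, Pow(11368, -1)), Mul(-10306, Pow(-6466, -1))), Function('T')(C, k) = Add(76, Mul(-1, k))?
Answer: Rational(-4594093, 17274743747) ≈ -0.00026594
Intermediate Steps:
a = Rational(8234119, 4594093) (a = Add(Mul(2256, Rational(1, 11368)), Mul(-10306, Rational(-1, 6466))) = Add(Rational(282, 1421), Rational(5153, 3233)) = Rational(8234119, 4594093) ≈ 1.7923)
Pow(Add(Add(a, -3671), Function('T')(137, 167)), -1) = Pow(Add(Add(Rational(8234119, 4594093), -3671), Add(76, Mul(-1, 167))), -1) = Pow(Add(Rational(-16856681284, 4594093), Add(76, -167)), -1) = Pow(Add(Rational(-16856681284, 4594093), -91), -1) = Pow(Rational(-17274743747, 4594093), -1) = Rational(-4594093, 17274743747)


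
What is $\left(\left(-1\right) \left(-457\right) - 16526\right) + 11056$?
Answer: $-5013$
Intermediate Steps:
$\left(\left(-1\right) \left(-457\right) - 16526\right) + 11056 = \left(457 - 16526\right) + 11056 = -16069 + 11056 = -5013$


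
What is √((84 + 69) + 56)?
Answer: √209 ≈ 14.457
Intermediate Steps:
√((84 + 69) + 56) = √(153 + 56) = √209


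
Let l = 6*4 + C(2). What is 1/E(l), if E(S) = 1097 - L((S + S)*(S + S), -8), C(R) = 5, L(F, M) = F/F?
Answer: 1/1096 ≈ 0.00091241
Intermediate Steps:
L(F, M) = 1
l = 29 (l = 6*4 + 5 = 24 + 5 = 29)
E(S) = 1096 (E(S) = 1097 - 1*1 = 1097 - 1 = 1096)
1/E(l) = 1/1096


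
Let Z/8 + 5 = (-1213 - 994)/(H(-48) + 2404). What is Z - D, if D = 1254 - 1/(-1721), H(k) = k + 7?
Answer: -5292727901/4066723 ≈ -1301.5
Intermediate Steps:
H(k) = 7 + k
Z = -112176/2363 (Z = -40 + 8*((-1213 - 994)/((7 - 48) + 2404)) = -40 + 8*(-2207/(-41 + 2404)) = -40 + 8*(-2207/2363) = -40 - 17656/2363 = -112176/2363 ≈ -47.472)
D = 2158135/1721 (D = 1254 - 1*(-1/1721) = 1254 + 1/1721 = 2158135/1721 ≈ 1254.0)
Z - D = -112176/2363 - 1*2158135/1721 = -112176/2363 - 2158135/1721 = -5292727901/4066723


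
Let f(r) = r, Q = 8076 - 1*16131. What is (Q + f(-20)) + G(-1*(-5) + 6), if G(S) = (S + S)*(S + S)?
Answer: -7591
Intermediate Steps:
Q = -8055 (Q = 8076 - 16131 = -8055)
G(S) = 4*S² (G(S) = (2*S)*(2*S) = 4*S²)
(Q + f(-20)) + G(-1*(-5) + 6) = (-8055 - 20) + 4*(-1*(-5) + 6)² = -8075 + 4*(5 + 6)² = -8075 + 4*11² = -8075 + 4*121 = -8075 + 484 = -7591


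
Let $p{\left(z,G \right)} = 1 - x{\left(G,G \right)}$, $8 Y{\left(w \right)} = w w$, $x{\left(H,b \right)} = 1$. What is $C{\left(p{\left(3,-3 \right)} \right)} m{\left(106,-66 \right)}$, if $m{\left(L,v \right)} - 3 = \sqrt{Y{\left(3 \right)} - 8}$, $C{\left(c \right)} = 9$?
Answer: $27 + \frac{9 i \sqrt{110}}{4} \approx 27.0 + 23.598 i$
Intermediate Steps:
$Y{\left(w \right)} = \frac{w^{2}}{8}$ ($Y{\left(w \right)} = \frac{w w}{8} = \frac{w^{2}}{8}$)
$p{\left(z,G \right)} = 0$ ($p{\left(z,G \right)} = 1 - 1 = 0$)
$m{\left(L,v \right)} = 3 + \frac{i \sqrt{110}}{4}$ ($m{\left(L,v \right)} = 3 + \sqrt{\frac{3^{2}}{8} - 8} = 3 + \sqrt{\frac{1}{8} \cdot 9 - 8} = 3 + \sqrt{\frac{9}{8} - 8} = 3 + \sqrt{- \frac{55}{8}} = 3 + \frac{i \sqrt{110}}{4}$)
$C{\left(p{\left(3,-3 \right)} \right)} m{\left(106,-66 \right)} = 9 \left(3 + \frac{i \sqrt{110}}{4}\right) = 27 + \frac{9 i \sqrt{110}}{4}$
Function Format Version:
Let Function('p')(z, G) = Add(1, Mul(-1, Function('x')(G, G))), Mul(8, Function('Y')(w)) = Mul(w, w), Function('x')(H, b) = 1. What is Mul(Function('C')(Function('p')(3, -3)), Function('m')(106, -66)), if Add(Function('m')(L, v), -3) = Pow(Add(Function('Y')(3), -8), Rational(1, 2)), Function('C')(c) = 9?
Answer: Add(27, Mul(Rational(9, 4), I, Pow(110, Rational(1, 2)))) ≈ Add(27.000, Mul(23.598, I))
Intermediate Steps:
Function('Y')(w) = Mul(Rational(1, 8), Pow(w, 2)) (Function('Y')(w) = Mul(Rational(1, 8), Mul(w, w)) = Mul(Rational(1, 8), Pow(w, 2)))
Function('p')(z, G) = 0 (Function('p')(z, G) = Add(1, Mul(-1, 1)) = Add(1, -1) = 0)
Function('m')(L, v) = Add(3, Mul(Rational(1, 4), I, Pow(110, Rational(1, 2)))) (Function('m')(L, v) = Add(3, Pow(Add(Mul(Rational(1, 8), Pow(3, 2)), -8), Rational(1, 2))) = Add(3, Pow(Add(Mul(Rational(1, 8), 9), -8), Rational(1, 2))) = Add(3, Pow(Add(Rational(9, 8), -8), Rational(1, 2))) = Add(3, Pow(Rational(-55, 8), Rational(1, 2))) = Add(3, Mul(Rational(1, 4), I, Pow(110, Rational(1, 2)))))
Mul(Function('C')(Function('p')(3, -3)), Function('m')(106, -66)) = Mul(9, Add(3, Mul(Rational(1, 4), I, Pow(110, Rational(1, 2))))) = Add(27, Mul(Rational(9, 4), I, Pow(110, Rational(1, 2))))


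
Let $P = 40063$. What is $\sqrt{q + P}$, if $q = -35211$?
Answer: $2 \sqrt{1213} \approx 69.656$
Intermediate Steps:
$\sqrt{q + P} = \sqrt{-35211 + 40063} = \sqrt{4852} = 2 \sqrt{1213}$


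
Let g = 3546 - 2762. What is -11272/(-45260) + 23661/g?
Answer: 269933527/8870960 ≈ 30.429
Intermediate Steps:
g = 784
-11272/(-45260) + 23661/g = -11272/(-45260) + 23661/784 = -11272*(-1/45260) + 23661*(1/784) = 2818/11315 + 23661/784 = 269933527/8870960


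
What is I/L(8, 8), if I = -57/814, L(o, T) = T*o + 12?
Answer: -3/3256 ≈ -0.00092138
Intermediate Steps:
L(o, T) = 12 + T*o
I = -57/814 (I = -57*1/814 = -57/814 ≈ -0.070025)
I/L(8, 8) = -57/(814*(12 + 8*8)) = -57/(814*(12 + 64)) = -57/814/76 = -57/814*1/76 = -3/3256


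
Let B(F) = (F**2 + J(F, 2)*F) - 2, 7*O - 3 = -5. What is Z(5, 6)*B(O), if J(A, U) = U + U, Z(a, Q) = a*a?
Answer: -3750/49 ≈ -76.531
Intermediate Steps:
O = -2/7 (O = 3/7 + (1/7)*(-5) = 3/7 - 5/7 = -2/7 ≈ -0.28571)
Z(a, Q) = a**2
J(A, U) = 2*U
B(F) = -2 + F**2 + 4*F (B(F) = (F**2 + (2*2)*F) - 2 = (F**2 + 4*F) - 2 = -2 + F**2 + 4*F)
Z(5, 6)*B(O) = 5**2*(-2 + (-2/7)**2 + 4*(-2/7)) = 25*(-2 + 4/49 - 8/7) = 25*(-150/49) = -3750/49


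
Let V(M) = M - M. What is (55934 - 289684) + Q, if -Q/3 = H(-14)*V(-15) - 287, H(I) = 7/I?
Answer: -232889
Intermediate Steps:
V(M) = 0
Q = 861 (Q = -3*((7/(-14))*0 - 287) = -3*((7*(-1/14))*0 - 287) = -3*(-1/2*0 - 287) = -3*(0 - 287) = -3*(-287) = 861)
(55934 - 289684) + Q = (55934 - 289684) + 861 = -233750 + 861 = -232889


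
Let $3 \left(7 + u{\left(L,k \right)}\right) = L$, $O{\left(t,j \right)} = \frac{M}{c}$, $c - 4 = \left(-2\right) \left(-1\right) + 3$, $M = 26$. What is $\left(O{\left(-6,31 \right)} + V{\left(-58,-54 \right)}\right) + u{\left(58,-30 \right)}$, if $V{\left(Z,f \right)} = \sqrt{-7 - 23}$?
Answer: $\frac{137}{9} + i \sqrt{30} \approx 15.222 + 5.4772 i$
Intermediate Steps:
$c = 9$ ($c = 4 + \left(\left(-2\right) \left(-1\right) + 3\right) = 4 + \left(2 + 3\right) = 4 + 5 = 9$)
$O{\left(t,j \right)} = \frac{26}{9}$
$V{\left(Z,f \right)} = i \sqrt{30}$ ($V{\left(Z,f \right)} = \sqrt{-30} = i \sqrt{30}$)
$u{\left(L,k \right)} = -7 + \frac{L}{3}$
$\left(O{\left(-6,31 \right)} + V{\left(-58,-54 \right)}\right) + u{\left(58,-30 \right)} = \left(\frac{26}{9} + i \sqrt{30}\right) + \left(-7 + \frac{1}{3} \cdot 58\right) = \left(\frac{26}{9} + i \sqrt{30}\right) + \left(-7 + \frac{58}{3}\right) = \left(\frac{26}{9} + i \sqrt{30}\right) + \frac{37}{3} = \frac{137}{9} + i \sqrt{30}$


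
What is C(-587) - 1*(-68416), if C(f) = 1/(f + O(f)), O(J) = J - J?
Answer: 40160191/587 ≈ 68416.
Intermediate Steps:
O(J) = 0
C(f) = 1/f (C(f) = 1/(f + 0) = 1/f)
C(-587) - 1*(-68416) = 1/(-587) - 1*(-68416) = -1/587 + 68416 = 40160191/587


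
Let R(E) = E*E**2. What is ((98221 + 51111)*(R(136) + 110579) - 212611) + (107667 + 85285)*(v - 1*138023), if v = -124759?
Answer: 341446533545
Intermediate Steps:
R(E) = E**3
((98221 + 51111)*(R(136) + 110579) - 212611) + (107667 + 85285)*(v - 1*138023) = ((98221 + 51111)*(136**3 + 110579) - 212611) + (107667 + 85285)*(-124759 - 1*138023) = (149332*(2515456 + 110579) - 212611) + 192952*(-124759 - 138023) = (149332*2626035 - 212611) + 192952*(-262782) = (392151058620 - 212611) - 50704312464 = 392150846009 - 50704312464 = 341446533545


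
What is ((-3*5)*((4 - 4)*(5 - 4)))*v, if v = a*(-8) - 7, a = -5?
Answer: 0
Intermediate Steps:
v = 33 (v = -5*(-8) - 7 = 40 - 7 = 33)
((-3*5)*((4 - 4)*(5 - 4)))*v = ((-3*5)*((4 - 4)*(5 - 4)))*33 = -0*33 = -15*0*33 = 0*33 = 0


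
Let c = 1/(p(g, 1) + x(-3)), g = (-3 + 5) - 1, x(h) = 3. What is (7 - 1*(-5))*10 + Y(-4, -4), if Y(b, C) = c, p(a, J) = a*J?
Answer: 481/4 ≈ 120.25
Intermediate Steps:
g = 1 (g = 2 - 1 = 1)
p(a, J) = J*a
c = 1/4 (c = 1/(1*1 + 3) = 1/(1 + 3) = 1/4 ≈ 0.25000)
Y(b, C) = 1/4
(7 - 1*(-5))*10 + Y(-4, -4) = (7 - 1*(-5))*10 + 1/4 = (7 + 5)*10 + 1/4 = 12*10 + 1/4 = 120 + 1/4 = 481/4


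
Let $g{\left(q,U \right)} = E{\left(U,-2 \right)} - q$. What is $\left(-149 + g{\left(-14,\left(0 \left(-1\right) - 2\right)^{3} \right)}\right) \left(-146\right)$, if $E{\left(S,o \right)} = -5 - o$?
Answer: $20148$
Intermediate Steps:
$g{\left(q,U \right)} = -3 - q$ ($g{\left(q,U \right)} = \left(-5 - -2\right) - q = \left(-5 + 2\right) - q = -3 - q$)
$\left(-149 + g{\left(-14,\left(0 \left(-1\right) - 2\right)^{3} \right)}\right) \left(-146\right) = \left(-149 - -11\right) \left(-146\right) = \left(-149 + \left(-3 + 14\right)\right) \left(-146\right) = \left(-149 + 11\right) \left(-146\right) = \left(-138\right) \left(-146\right) = 20148$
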